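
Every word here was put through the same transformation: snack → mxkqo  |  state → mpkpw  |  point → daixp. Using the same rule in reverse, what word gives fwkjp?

s(18)→m(12) and n(13)→x(23) fit y≡3x+10 (mod 26); the inverse of 3 mod 26 is 9. This is an affine cipher: with a=0,…,z=25, each position x becomes (3x+10) mod 26.
Decoding fwkjp: f(5)→9·(5−10)≡7=h; w(22)→9·(22−10)≡4=e; k(10)→9·(10−10)≡0=a; j(9)→9·(9−10)≡17=r; p(15)→9·(15−10)≡19=t (all mod 26).

heart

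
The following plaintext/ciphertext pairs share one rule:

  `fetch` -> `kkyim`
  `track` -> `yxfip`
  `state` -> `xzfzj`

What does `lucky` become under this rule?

qahqd

It's a Vigenère-style cipher with numeric key [5,6]: position i shifts by key[i mod 2].
Applying it to lucky: l+5=q, u+6=a, c+5=h, k+6=q, y+5=d.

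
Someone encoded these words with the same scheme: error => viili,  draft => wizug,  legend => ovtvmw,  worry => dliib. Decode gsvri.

their

Each letter's alphabet position (a=0..z=25) is mapped through 25·x+25 mod 26 — an affine cipher.
Reversing it on gsvri: g(6)→25·(6−25)≡19=t; s(18)→25·(18−25)≡7=h; v(21)→25·(21−25)≡4=e; r(17)→25·(17−25)≡8=i; i(8)→25·(8−25)≡17=r (all mod 26).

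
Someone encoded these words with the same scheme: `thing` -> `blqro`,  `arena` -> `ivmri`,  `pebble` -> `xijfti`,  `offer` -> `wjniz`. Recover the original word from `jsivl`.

board

It's a Vigenère-style cipher with numeric key [8,4]: position i shifts by key[i mod 2].
Undoing it on jsivl: j−8=b, s−4=o, i−8=a, v−4=r, l−8=d.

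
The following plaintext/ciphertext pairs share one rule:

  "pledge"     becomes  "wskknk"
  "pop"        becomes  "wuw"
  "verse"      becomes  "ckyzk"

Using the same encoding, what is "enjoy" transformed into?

kuquf

The shift depends on letter class: consonant p→w is +7, but vowel e→k is +6. Two shifts are in play — +6 for a/e/i/o/u, +7 for every other letter.
For enjoy: e(vowel)+6=k, n(cons)+7=u, j(cons)+7=q, o(vowel)+6=u, y(cons)+7=f.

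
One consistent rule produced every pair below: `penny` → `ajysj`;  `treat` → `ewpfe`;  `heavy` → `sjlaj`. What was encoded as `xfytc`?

manor

The shifts repeat in a cycle of length 2: positions 0,1,… shift by +11, +5, then the pattern repeats.
Decoding xfytc: x−11=m, f−5=a, y−11=n, t−5=o, c−11=r.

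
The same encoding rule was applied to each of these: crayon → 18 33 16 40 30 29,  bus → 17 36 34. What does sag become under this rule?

c is letter #3 and maps to 18: an offset of 15. The number is (letter's place in the alphabet, a=1) + 15.
On sag: s=19→34, a=1→16, g=7→22.

34 16 22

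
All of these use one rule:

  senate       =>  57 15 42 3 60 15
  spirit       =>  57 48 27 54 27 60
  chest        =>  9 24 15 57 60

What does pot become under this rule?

s(#19)→57 and e(#5)→15: differences scale by 3, so n = 3·pos + 0. With a=1..z=26, the number is 3·pos.
On pot: p=16→48, o=15→45, t=20→60.

48 45 60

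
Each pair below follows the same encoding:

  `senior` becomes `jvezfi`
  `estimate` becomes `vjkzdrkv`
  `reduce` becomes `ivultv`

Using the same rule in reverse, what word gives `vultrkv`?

educate

Compare letters: s→j is +17, e→v is +17, n→e is +17 — a constant shift. It's a constant shift of +17 (ROT17).
Decoding vultrkv: v−17=e, u−17=d, l−17=u, t−17=c, r−17=a, k−17=t, v−17=e.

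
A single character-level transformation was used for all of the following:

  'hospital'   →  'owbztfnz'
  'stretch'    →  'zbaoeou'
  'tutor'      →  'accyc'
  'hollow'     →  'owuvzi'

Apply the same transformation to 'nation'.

Each letter shifts forward by (position + 7), i.e. 7, 8, 9, … — the shift grows by one for each successive letter.
For nation: n+7=u, a+8=i, t+9=c, i+10=s, o+11=z, n+12=z.

uicszz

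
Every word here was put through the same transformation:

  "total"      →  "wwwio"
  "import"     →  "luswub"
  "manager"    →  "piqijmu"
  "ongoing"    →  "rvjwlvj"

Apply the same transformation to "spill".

vxlto

Shifts by position in total: pos 0: t→w (+3), pos 1: o→w (+8), pos 2: t→w (+3), pos 3: a→i (+8) — repeating every 2. A repeating key of period 2 is used — shifts +3, +8 over and over.
Applying it to spill: s+3=v, p+8=x, i+3=l, l+8=t, l+3=o.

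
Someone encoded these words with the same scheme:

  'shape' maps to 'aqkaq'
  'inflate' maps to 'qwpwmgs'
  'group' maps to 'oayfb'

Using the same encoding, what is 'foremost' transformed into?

nxbpybgi

In shape: s→a is +8, h→q is +9, a→k is +10, p→a is +11 — the shift increases by 1 each position. Letter i (0-indexed) is shifted by i+8, so successive shifts are 8, 9, 10, ….
On foremost: f+8=n, o+9=x, r+10=b, e+11=p, m+12=y, o+13=b, s+14=g, t+15=i.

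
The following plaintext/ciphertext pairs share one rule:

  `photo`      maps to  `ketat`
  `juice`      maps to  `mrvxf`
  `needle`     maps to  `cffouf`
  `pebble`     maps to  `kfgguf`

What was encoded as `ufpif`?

leave

p(15)→k(10) and h(7)→e(4) fit y≡17x+15 (mod 26); the inverse of 17 mod 26 is 23. Treating letters as 0–25, the rule is x ↦ 17x + 15 (mod 26).
Reversing it on ufpif: u(20)→23·(20−15)≡11=l; f(5)→23·(5−15)≡4=e; p(15)→23·(15−15)≡0=a; i(8)→23·(8−15)≡21=v; f(5)→23·(5−15)≡4=e (all mod 26).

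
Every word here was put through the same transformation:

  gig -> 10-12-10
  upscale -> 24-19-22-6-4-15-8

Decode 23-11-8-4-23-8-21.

Each letter is replaced by its alphabet position (a=1..z=26) + 3.
Undoing it on 23-11-8-4-23-8-21: 23→(23−3)÷1=20=t, 11→(11−3)÷1=8=h, 8→(8−3)÷1=5=e, 4→(4−3)÷1=1=a, 23→(23−3)÷1=20=t, 8→(8−3)÷1=5=e, 21→(21−3)÷1=18=r.

theater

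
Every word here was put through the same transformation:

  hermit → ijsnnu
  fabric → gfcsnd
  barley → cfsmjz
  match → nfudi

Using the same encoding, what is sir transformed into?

tns

Vowels shift forward by 5 and consonants shift forward by 1.
For sir: s(cons)+1=t, i(vowel)+5=n, r(cons)+1=s.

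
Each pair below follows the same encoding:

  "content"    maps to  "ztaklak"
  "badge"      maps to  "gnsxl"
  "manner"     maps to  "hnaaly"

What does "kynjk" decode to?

trait

Treating letters as 0–25, the rule is x ↦ 19x + 13 (mod 26).
Decoding kynjk: k(10)→11·(10−13)≡19=t; y(24)→11·(24−13)≡17=r; n(13)→11·(13−13)≡0=a; j(9)→11·(9−13)≡8=i; k(10)→11·(10−13)≡19=t (all mod 26).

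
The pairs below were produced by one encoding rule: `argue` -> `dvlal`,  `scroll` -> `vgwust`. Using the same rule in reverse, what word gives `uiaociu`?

revival

In argue: a→d is +3, r→v is +4, g→l is +5, u→a is +6 — the shift increases by 1 each position. Letter i (0-indexed) is shifted by i+3, so successive shifts are 3, 4, 5, ….
Decoding uiaociu: u−3=r, i−4=e, a−5=v, o−6=i, c−7=v, i−8=a, u−9=l.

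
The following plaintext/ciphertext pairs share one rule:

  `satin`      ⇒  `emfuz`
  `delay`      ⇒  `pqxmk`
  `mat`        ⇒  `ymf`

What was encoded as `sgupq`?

Compare letters: s→e is +12, a→m is +12, t→f is +12 — a constant shift. It's a constant shift of +12 (ROT12).
Reversing it on sgupq: s−12=g, g−12=u, u−12=i, p−12=d, q−12=e.

guide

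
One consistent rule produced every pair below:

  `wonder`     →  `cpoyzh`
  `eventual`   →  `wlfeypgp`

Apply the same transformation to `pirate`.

The output letters match the input read backwards, each shifted +11: wonder reversed is rednow. Read the word backwards and shift each letter +11.
Applying it to pirate: reverse → etarip; then shift: e+11=p, t+11=e, a+11=l, r+11=c, i+11=t, p+11=a.

pelcta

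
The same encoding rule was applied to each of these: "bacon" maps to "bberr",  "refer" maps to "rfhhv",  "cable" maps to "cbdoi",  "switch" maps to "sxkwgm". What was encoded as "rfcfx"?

react

In bacon: b→b is +0, a→b is +1, c→e is +2, o→r is +3 — the shift increases by 1 each position. Letter i (0-indexed) is shifted by i+0, so successive shifts are 0, 1, 2, ….
Undoing it on rfcfx: r−0=r, f−1=e, c−2=a, f−3=c, x−4=t.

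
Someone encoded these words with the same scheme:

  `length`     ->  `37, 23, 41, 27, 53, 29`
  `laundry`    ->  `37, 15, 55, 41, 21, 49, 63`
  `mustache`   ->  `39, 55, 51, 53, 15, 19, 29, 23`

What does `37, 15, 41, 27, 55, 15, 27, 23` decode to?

l(#12)→37 and e(#5)→23: differences scale by 2, so n = 2·pos + 13. The formula is n = 2×(alphabet index, a=1) + 13.
Undoing it on 37, 15, 41, 27, 55, 15, 27, 23: 37→(37−13)÷2=12=l, 15→(15−13)÷2=1=a, 41→(41−13)÷2=14=n, 27→(27−13)÷2=7=g, 55→(55−13)÷2=21=u, 15→(15−13)÷2=1=a, 27→(27−13)÷2=7=g, 23→(23−13)÷2=5=e.

language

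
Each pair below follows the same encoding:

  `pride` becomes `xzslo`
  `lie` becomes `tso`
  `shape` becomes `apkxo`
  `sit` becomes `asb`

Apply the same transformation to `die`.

Two shifts are in play — +10 for a/e/i/o/u, +8 for every other letter.
Applying it to die: d(cons)+8=l, i(vowel)+10=s, e(vowel)+10=o.

lso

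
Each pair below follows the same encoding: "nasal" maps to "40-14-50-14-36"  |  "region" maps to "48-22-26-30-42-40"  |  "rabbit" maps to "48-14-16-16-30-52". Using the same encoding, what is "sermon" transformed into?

50-22-48-38-42-40

The formula is n = 2×(alphabet index, a=1) + 12.
On sermon: s=19→50, e=5→22, r=18→48, m=13→38, o=15→42, n=14→40.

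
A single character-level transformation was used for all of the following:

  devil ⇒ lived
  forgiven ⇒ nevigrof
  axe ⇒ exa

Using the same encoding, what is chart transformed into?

The output letters match the input read backwards: devil reversed is lived. The word is simply reversed.
For chart: reverse → trahc.

trahc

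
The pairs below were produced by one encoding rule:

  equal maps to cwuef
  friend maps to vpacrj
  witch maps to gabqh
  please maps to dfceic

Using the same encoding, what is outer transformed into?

kubcp

e(4)→c(2) and q(16)→w(22) fit y≡19x+4 (mod 26); the inverse of 19 mod 26 is 11. This is an affine cipher: with a=0,…,z=25, each position x becomes (19x+4) mod 26.
For outer: o(14)→19·14+4≡10=k; u(20)→19·20+4≡20=u; t(19)→19·19+4≡1=b; e(4)→19·4+4≡2=c; r(17)→19·17+4≡15=p (all mod 26).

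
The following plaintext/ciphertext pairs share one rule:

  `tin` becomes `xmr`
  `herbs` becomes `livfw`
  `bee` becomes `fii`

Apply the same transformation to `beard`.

fievh

Compare letters: t→x is +4, i→m is +4, n→r is +4 — a constant shift. This is a Caesar cipher with shift 4.
Applying it to beard: b+4=f, e+4=i, a+4=e, r+4=v, d+4=h.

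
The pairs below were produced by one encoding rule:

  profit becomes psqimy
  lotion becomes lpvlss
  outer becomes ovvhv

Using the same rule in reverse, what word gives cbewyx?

cactus

In profit: p→p is +0, r→s is +1, o→q is +2, f→i is +3 — the shift increases by 1 each position. The shift increases by 1 at each position, starting from +0: 0, 1, 2, ….
Reversing it on cbewyx: c−0=c, b−1=a, e−2=c, w−3=t, y−4=u, x−5=s.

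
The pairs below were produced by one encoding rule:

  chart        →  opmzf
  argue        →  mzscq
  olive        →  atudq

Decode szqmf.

greet

A repeating key of period 2 is used — shifts +12, +8 over and over.
Reversing it on szqmf: s−12=g, z−8=r, q−12=e, m−8=e, f−12=t.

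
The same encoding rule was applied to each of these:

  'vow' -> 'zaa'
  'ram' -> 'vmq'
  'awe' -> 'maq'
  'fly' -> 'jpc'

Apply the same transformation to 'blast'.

The shift depends on letter class: consonant v→z is +4, but vowel o→a is +12. Two shifts are in play — +12 for a/e/i/o/u, +4 for every other letter.
On blast: b(cons)+4=f, l(cons)+4=p, a(vowel)+12=m, s(cons)+4=w, t(cons)+4=x.

fpmwx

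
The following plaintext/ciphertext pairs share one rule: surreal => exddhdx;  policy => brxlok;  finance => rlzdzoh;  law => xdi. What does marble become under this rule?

yddnxh

The shift depends on letter class: consonant s→e is +12, but vowel u→x is +3. Two shifts are in play — +3 for a/e/i/o/u, +12 for every other letter.
Applying it to marble: m(cons)+12=y, a(vowel)+3=d, r(cons)+12=d, b(cons)+12=n, l(cons)+12=x, e(vowel)+3=h.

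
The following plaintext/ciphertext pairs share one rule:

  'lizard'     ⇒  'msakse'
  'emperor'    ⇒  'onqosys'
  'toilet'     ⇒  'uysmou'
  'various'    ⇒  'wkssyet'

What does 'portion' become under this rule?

qysusyo

The shift depends on letter class: consonant l→m is +1, but vowel i→s is +10. Two shifts are in play — +10 for a/e/i/o/u, +1 for every other letter.
For portion: p(cons)+1=q, o(vowel)+10=y, r(cons)+1=s, t(cons)+1=u, i(vowel)+10=s, o(vowel)+10=y, n(cons)+1=o.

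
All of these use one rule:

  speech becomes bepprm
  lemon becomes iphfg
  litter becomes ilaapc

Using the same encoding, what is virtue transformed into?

s(18)→b(1) and p(15)→e(4) fit y≡25x+19 (mod 26); the inverse of 25 mod 26 is 25. This is an affine cipher: with a=0,…,z=25, each position x becomes (25x+19) mod 26.
For virtue: v(21)→25·21+19≡24=y; i(8)→25·8+19≡11=l; r(17)→25·17+19≡2=c; t(19)→25·19+19≡0=a; u(20)→25·20+19≡25=z; e(4)→25·4+19≡15=p (all mod 26).

ylcazp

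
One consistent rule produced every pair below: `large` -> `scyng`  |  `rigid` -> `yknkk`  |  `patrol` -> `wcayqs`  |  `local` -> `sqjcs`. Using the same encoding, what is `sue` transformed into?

The shift depends on letter class: consonant l→s is +7, but vowel a→c is +2. Vowels shift forward by 2 and consonants shift forward by 7.
Applying it to sue: s(cons)+7=z, u(vowel)+2=w, e(vowel)+2=g.

zwg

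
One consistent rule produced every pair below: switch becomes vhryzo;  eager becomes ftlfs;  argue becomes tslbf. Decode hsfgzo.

wrench

s(18)→v(21) and w(22)→h(7) fit y≡3x+19 (mod 26); the inverse of 3 mod 26 is 9. Each letter's alphabet position (a=0..z=25) is mapped through 3·x+19 mod 26 — an affine cipher.
Decoding hsfgzo: h(7)→9·(7−19)≡22=w; s(18)→9·(18−19)≡17=r; f(5)→9·(5−19)≡4=e; g(6)→9·(6−19)≡13=n; z(25)→9·(25−19)≡2=c; o(14)→9·(14−19)≡7=h (all mod 26).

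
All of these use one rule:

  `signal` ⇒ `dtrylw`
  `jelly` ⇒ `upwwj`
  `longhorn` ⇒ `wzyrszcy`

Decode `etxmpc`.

timber

Compare letters: s→d is +11, i→t is +11, g→r is +11 — a constant shift. Every letter moves 11 places later in the alphabet, wrapping around z→a.
Reversing it on etxmpc: e−11=t, t−11=i, x−11=m, m−11=b, p−11=e, c−11=r.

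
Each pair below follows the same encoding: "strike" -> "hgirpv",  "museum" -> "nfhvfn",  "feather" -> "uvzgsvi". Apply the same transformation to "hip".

srk

Each pair mirrors across the alphabet (s↔h, t↔g, r↔i): positions sum to 25. Letters are reflected about the middle of the alphabet (position → 25−position): Atbash.
Applying it to hip: h↔s, i↔r, p↔k.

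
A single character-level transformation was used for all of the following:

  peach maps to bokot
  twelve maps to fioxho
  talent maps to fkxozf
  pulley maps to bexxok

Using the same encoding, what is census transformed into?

The shift depends on letter class: consonant p→b is +12, but vowel e→o is +10. Two shifts are in play — +10 for a/e/i/o/u, +12 for every other letter.
For census: c(cons)+12=o, e(vowel)+10=o, n(cons)+12=z, s(cons)+12=e, u(vowel)+10=e, s(cons)+12=e.

oozeee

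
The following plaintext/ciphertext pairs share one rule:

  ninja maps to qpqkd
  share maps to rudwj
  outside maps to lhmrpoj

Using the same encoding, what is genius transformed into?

n(13)→q(16) and i(8)→p(15) fit y≡21x+3 (mod 26); the inverse of 21 mod 26 is 5. Each letter's alphabet position (a=0..z=25) is mapped through 21·x+3 mod 26 — an affine cipher.
On genius: g(6)→21·6+3≡25=z; e(4)→21·4+3≡9=j; n(13)→21·13+3≡16=q; i(8)→21·8+3≡15=p; u(20)→21·20+3≡7=h; s(18)→21·18+3≡17=r (all mod 26).

zjqphr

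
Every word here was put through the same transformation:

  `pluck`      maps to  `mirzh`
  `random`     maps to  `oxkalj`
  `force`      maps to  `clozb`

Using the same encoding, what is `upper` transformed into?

Compare letters: p→m is +23, l→i is +23, u→r is +23 — a constant shift. This is a Caesar cipher with shift 23.
On upper: u+23=r, p+23=m, p+23=m, e+23=b, r+23=o.

rmmbo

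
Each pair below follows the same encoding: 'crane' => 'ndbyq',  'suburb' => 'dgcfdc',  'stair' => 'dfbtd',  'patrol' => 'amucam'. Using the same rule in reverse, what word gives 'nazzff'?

coyote

A repeating key of period 3 is used — shifts +11, +12, +1 over and over.
Decoding nazzff: n−11=c, a−12=o, z−1=y, z−11=o, f−12=t, f−1=e.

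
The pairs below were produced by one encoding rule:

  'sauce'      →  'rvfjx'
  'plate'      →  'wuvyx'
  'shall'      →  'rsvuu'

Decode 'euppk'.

s(18)→r(17) and a(0)→v(21) fit y≡7x+21 (mod 26); the inverse of 7 mod 26 is 15. Treating letters as 0–25, the rule is x ↦ 7x + 21 (mod 26).
Decoding euppk: e(4)→15·(4−21)≡5=f; u(20)→15·(20−21)≡11=l; p(15)→15·(15−21)≡14=o; p(15)→15·(15−21)≡14=o; k(10)→15·(10−21)≡17=r (all mod 26).

floor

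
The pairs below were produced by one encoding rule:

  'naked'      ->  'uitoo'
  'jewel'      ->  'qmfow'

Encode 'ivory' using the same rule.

pdxbj

In naked: n→u is +7, a→i is +8, k→t is +9, e→o is +10 — the shift increases by 1 each position. Each letter shifts forward by (position + 7), i.e. 7, 8, 9, … — the shift grows by one for each successive letter.
For ivory: i+7=p, v+8=d, o+9=x, r+10=b, y+11=j.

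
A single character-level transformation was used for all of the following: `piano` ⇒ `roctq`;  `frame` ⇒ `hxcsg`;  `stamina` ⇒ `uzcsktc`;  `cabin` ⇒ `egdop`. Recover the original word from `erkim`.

Shifts by position in piano: pos 0: p→r (+2), pos 1: i→o (+6), pos 2: a→c (+2), pos 3: n→t (+6) — repeating every 2. A repeating key of period 2 is used — shifts +2, +6 over and over.
Decoding erkim: e−2=c, r−6=l, k−2=i, i−6=c, m−2=k.

click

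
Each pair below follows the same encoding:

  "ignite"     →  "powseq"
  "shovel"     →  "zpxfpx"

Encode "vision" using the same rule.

cqbszz

In ignite: i→p is +7, g→o is +8, n→w is +9, i→s is +10 — the shift increases by 1 each position. The shift increases by 1 at each position, starting from +7: 7, 8, 9, ….
Applying it to vision: v+7=c, i+8=q, s+9=b, i+10=s, o+11=z, n+12=z.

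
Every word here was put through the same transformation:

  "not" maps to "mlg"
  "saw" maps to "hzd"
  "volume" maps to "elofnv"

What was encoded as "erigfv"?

virtue

Each letter is replaced by its mirror in the alphabet: a↔z, b↔y, c↔x, and so on (the Atbash cipher).
Reversing it on erigfv: e↔v, r↔i, i↔r, g↔t, f↔u, v↔e.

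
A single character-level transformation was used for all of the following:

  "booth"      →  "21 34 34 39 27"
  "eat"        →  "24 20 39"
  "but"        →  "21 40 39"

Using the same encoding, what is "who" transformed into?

42 27 34

b is letter #2 and maps to 21: an offset of 19. The number is (letter's place in the alphabet, a=1) + 19.
On who: w=23→42, h=8→27, o=15→34.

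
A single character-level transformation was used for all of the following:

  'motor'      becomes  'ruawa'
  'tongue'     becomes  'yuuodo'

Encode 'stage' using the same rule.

In motor: m→r is +5, o→u is +6, t→a is +7, o→w is +8 — the shift increases by 1 each position. Each letter shifts forward by (position + 5), i.e. 5, 6, 7, … — the shift grows by one for each successive letter.
Applying it to stage: s+5=x, t+6=z, a+7=h, g+8=o, e+9=n.

xzhon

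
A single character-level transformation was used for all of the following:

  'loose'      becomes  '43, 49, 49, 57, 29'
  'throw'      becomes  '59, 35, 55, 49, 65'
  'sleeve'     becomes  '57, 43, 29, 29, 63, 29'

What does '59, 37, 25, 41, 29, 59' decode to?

Each letter becomes 2×(its alphabet position, a=1..z=26) + 19.
Reversing it on 59, 37, 25, 41, 29, 59: 59→(59−19)÷2=20=t, 37→(37−19)÷2=9=i, 25→(25−19)÷2=3=c, 41→(41−19)÷2=11=k, 29→(29−19)÷2=5=e, 59→(59−19)÷2=20=t.

ticket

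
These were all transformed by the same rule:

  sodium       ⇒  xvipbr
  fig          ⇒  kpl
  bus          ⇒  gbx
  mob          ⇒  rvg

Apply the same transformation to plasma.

The shift depends on letter class: consonant s→x is +5, but vowel o→v is +7. Two shifts are in play — +7 for a/e/i/o/u, +5 for every other letter.
Applying it to plasma: p(cons)+5=u, l(cons)+5=q, a(vowel)+7=h, s(cons)+5=x, m(cons)+5=r, a(vowel)+7=h.

uqhxrh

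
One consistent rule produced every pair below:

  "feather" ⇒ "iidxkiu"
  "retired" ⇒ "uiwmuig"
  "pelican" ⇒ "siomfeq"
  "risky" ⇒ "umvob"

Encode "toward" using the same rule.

wszeuh

Shifts by position in feather: pos 0: f→i (+3), pos 1: e→i (+4), pos 2: a→d (+3), pos 3: t→x (+4) — repeating every 2. A repeating key of period 2 is used — shifts +3, +4 over and over.
On toward: t+3=w, o+4=s, w+3=z, a+4=e, r+3=u, d+4=h.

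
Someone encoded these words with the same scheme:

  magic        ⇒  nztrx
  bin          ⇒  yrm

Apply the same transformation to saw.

Each pair mirrors across the alphabet (m↔n, a↔z, g↔t): positions sum to 25. Letters are reflected about the middle of the alphabet (position → 25−position): Atbash.
For saw: s↔h, a↔z, w↔d.

hzd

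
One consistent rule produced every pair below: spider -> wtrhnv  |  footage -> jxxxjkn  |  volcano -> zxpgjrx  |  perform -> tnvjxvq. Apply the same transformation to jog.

The shift depends on letter class: consonant s→w is +4, but vowel i→r is +9. Two shifts are in play — +9 for a/e/i/o/u, +4 for every other letter.
Applying it to jog: j(cons)+4=n, o(vowel)+9=x, g(cons)+4=k.

nxk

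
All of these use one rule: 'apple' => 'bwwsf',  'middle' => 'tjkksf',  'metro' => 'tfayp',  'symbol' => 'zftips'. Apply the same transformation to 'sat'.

zba

Vowels shift forward by 1 and consonants shift forward by 7.
On sat: s(cons)+7=z, a(vowel)+1=b, t(cons)+7=a.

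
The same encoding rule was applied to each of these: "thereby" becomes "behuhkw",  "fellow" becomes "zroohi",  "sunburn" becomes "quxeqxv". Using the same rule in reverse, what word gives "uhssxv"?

The output letters match the input read backwards, each shifted +3: thereby reversed is ybereht. Read the word backwards and shift each letter +3.
Reversing it on uhssxv: shift back: u−3=r, h−3=e, s−3=p, s−3=p, x−3=u, v−3=s → reppus; then reverse → supper.

supper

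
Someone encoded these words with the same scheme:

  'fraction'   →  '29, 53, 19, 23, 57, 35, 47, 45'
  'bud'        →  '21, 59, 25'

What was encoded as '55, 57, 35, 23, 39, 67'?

f(#6)→29 and r(#18)→53: differences scale by 2, so n = 2·pos + 17. With a=1..z=26, the number is 2·pos + 17.
Undoing it on 55, 57, 35, 23, 39, 67: 55→(55−17)÷2=19=s, 57→(57−17)÷2=20=t, 35→(35−17)÷2=9=i, 23→(23−17)÷2=3=c, 39→(39−17)÷2=11=k, 67→(67−17)÷2=25=y.

sticky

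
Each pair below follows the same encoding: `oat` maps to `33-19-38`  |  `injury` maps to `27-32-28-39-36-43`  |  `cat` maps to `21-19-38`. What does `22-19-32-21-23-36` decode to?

The number is (letter's place in the alphabet, a=1) + 18.
Reversing it on 22-19-32-21-23-36: 22→(22−18)÷1=4=d, 19→(19−18)÷1=1=a, 32→(32−18)÷1=14=n, 21→(21−18)÷1=3=c, 23→(23−18)÷1=5=e, 36→(36−18)÷1=18=r.

dancer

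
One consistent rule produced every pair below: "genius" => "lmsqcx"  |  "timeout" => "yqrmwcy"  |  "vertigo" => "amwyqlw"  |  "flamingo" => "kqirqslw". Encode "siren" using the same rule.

xqwms

The shift depends on letter class: consonant g→l is +5, but vowel e→m is +8. Two shifts are in play — +8 for a/e/i/o/u, +5 for every other letter.
Applying it to siren: s(cons)+5=x, i(vowel)+8=q, r(cons)+5=w, e(vowel)+8=m, n(cons)+5=s.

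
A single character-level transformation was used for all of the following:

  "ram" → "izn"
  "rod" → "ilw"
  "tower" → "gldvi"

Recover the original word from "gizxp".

track

Each pair mirrors across the alphabet (r↔i, a↔z, m↔n): positions sum to 25. This is the alphabet-reversal cipher (Atbash): a becomes z, b becomes y, etc.
Reversing it on gizxp: g↔t, i↔r, z↔a, x↔c, p↔k.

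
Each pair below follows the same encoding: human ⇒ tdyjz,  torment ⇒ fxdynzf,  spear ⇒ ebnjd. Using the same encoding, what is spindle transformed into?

The shift depends on letter class: consonant h→t is +12, but vowel u→d is +9. The rule splits by letter class: vowels +9, consonants +12.
On spindle: s(cons)+12=e, p(cons)+12=b, i(vowel)+9=r, n(cons)+12=z, d(cons)+12=p, l(cons)+12=x, e(vowel)+9=n.

ebrzpxn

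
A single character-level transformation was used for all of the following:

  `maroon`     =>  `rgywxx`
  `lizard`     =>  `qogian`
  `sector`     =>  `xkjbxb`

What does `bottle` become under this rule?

In maroon: m→r is +5, a→g is +6, r→y is +7, o→w is +8 — the shift increases by 1 each position. Each letter shifts forward by (position + 5), i.e. 5, 6, 7, … — the shift grows by one for each successive letter.
On bottle: b+5=g, o+6=u, t+7=a, t+8=b, l+9=u, e+10=o.

guabuo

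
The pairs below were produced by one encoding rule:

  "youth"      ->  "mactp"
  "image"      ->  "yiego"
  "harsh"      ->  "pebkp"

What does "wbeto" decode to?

Treating letters as 0–25, the rule is x ↦ 9x + 4 (mod 26).
Reversing it on wbeto: w(22)→3·(22−4)≡2=c; b(1)→3·(1−4)≡17=r; e(4)→3·(4−4)≡0=a; t(19)→3·(19−4)≡19=t; o(14)→3·(14−4)≡4=e (all mod 26).

crate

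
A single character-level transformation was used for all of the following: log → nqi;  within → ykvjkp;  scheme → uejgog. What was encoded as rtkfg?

Compare letters: l→n is +2, o→q is +2, g→i is +2 — a constant shift. Every letter moves 2 places later in the alphabet, wrapping around z→a.
Undoing it on rtkfg: r−2=p, t−2=r, k−2=i, f−2=d, g−2=e.

pride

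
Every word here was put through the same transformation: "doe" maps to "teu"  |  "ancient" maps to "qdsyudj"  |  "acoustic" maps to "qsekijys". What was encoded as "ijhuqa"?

Compare letters: d→t is +16, o→e is +16, e→u is +16 — a constant shift. It's a constant shift of +16 (ROT16).
Decoding ijhuqa: i−16=s, j−16=t, h−16=r, u−16=e, q−16=a, a−16=k.

streak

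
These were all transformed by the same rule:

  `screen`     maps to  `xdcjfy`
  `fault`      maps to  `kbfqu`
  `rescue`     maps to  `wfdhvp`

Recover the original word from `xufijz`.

The shifts repeat in a cycle of length 3: positions 0,1,… shift by +5, +1, +11, then the pattern repeats.
Undoing it on xufijz: x−5=s, u−1=t, f−11=u, i−5=d, j−1=i, z−11=o.

studio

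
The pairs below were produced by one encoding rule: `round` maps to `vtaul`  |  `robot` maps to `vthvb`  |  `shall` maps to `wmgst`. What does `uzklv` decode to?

queen

The shift increases by 1 at each position, starting from +4: 4, 5, 6, ….
Undoing it on uzklv: u−4=q, z−5=u, k−6=e, l−7=e, v−8=n.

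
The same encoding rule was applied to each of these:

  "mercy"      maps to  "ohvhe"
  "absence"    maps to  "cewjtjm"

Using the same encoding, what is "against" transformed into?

cjentzb

In mercy: m→o is +2, e→h is +3, r→v is +4, c→h is +5 — the shift increases by 1 each position. Each letter shifts forward by (position + 2), i.e. 2, 3, 4, … — the shift grows by one for each successive letter.
For against: a+2=c, g+3=j, a+4=e, i+5=n, n+6=t, s+7=z, t+8=b.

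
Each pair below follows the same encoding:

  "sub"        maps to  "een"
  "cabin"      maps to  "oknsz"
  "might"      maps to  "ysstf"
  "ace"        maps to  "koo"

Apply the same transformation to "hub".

The shift depends on letter class: consonant s→e is +12, but vowel u→e is +10. Two shifts are in play — +10 for a/e/i/o/u, +12 for every other letter.
For hub: h(cons)+12=t, u(vowel)+10=e, b(cons)+12=n.

ten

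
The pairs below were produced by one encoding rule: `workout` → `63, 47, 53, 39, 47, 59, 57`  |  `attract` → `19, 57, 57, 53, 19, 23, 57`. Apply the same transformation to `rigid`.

53, 35, 31, 35, 25

w(#23)→63 and o(#15)→47: differences scale by 2, so n = 2·pos + 17. With a=1..z=26, the number is 2·pos + 17.
Applying it to rigid: r=18→53, i=9→35, g=7→31, i=9→35, d=4→25.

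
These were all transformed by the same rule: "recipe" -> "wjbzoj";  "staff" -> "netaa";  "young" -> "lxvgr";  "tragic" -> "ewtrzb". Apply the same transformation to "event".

Each letter's alphabet position (a=0..z=25) is mapped through 17·x+19 mod 26 — an affine cipher.
Applying it to event: e(4)→17·4+19≡9=j; v(21)→17·21+19≡12=m; e(4)→17·4+19≡9=j; n(13)→17·13+19≡6=g; t(19)→17·19+19≡4=e (all mod 26).

jmjge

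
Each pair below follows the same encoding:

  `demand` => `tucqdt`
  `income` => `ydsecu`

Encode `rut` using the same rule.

Compare letters: d→t is +16, e→u is +16, m→c is +16 — a constant shift. Every letter moves 16 places later in the alphabet, wrapping around z→a.
On rut: r+16=h, u+16=k, t+16=j.

hkj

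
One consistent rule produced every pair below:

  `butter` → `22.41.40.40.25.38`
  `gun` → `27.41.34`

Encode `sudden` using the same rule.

39.41.24.24.25.34

Letters become their 1-based position plus 20 (so a→21, b→22, …).
For sudden: s=19→39, u=21→41, d=4→24, d=4→24, e=5→25, n=14→34.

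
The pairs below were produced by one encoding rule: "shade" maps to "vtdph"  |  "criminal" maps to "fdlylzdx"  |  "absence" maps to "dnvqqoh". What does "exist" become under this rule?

Shifts by position in shade: pos 0: s→v (+3), pos 1: h→t (+12), pos 2: a→d (+3), pos 3: d→p (+12) — repeating every 2. The shifts repeat in a cycle of length 2: positions 0,1,… shift by +3, +12, then the pattern repeats.
For exist: e+3=h, x+12=j, i+3=l, s+12=e, t+3=w.

hjlew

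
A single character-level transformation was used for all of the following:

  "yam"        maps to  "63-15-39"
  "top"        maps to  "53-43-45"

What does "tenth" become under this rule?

53-23-41-53-29

y(#25)→63 and a(#1)→15: differences scale by 2, so n = 2·pos + 13. With a=1..z=26, the number is 2·pos + 13.
For tenth: t=20→53, e=5→23, n=14→41, t=20→53, h=8→29.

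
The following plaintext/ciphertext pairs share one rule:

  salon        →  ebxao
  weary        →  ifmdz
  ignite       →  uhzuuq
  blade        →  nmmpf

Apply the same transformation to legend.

Shifts by position in salon: pos 0: s→e (+12), pos 1: a→b (+1), pos 2: l→x (+12), pos 3: o→a (+12), pos 4: n→o (+1) — repeating every 3. The shifts repeat in a cycle of length 3: positions 0,1,… shift by +12, +1, +12, then the pattern repeats.
Applying it to legend: l+12=x, e+1=f, g+12=s, e+12=q, n+1=o, d+12=p.

xfsqop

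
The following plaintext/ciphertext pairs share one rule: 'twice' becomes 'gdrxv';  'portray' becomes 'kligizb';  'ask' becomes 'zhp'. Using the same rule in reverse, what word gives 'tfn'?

gum

Each pair mirrors across the alphabet (t↔g, w↔d, i↔r): positions sum to 25. This is the alphabet-reversal cipher (Atbash): a becomes z, b becomes y, etc.
Decoding tfn: t↔g, f↔u, n↔m.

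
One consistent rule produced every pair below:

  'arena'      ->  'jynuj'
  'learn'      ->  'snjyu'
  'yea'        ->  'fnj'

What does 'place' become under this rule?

The shift depends on letter class: consonant r→y is +7, but vowel a→j is +9. The rule splits by letter class: vowels +9, consonants +7.
For place: p(cons)+7=w, l(cons)+7=s, a(vowel)+9=j, c(cons)+7=j, e(vowel)+9=n.

wsjjn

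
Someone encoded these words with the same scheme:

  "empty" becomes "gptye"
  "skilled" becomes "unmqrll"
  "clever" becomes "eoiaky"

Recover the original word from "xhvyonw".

vertigo

In empty: e→g is +2, m→p is +3, p→t is +4, t→y is +5 — the shift increases by 1 each position. Letter i (0-indexed) is shifted by i+2, so successive shifts are 2, 3, 4, ….
Undoing it on xhvyonw: x−2=v, h−3=e, v−4=r, y−5=t, o−6=i, n−7=g, w−8=o.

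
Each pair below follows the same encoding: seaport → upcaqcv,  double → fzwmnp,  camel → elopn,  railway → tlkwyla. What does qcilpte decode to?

A repeating key of period 2 is used — shifts +2, +11 over and over.
Reversing it on qcilpte: q−2=o, c−11=r, i−2=g, l−11=a, p−2=n, t−11=i, e−2=c.

organic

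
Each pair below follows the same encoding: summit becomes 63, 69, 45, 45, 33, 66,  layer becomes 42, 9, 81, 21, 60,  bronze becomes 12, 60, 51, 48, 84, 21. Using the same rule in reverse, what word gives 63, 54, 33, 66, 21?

The formula is n = 3×(alphabet index, a=1) + 6.
Decoding 63, 54, 33, 66, 21: 63→(63−6)÷3=19=s, 54→(54−6)÷3=16=p, 33→(33−6)÷3=9=i, 66→(66−6)÷3=20=t, 21→(21−6)÷3=5=e.

spite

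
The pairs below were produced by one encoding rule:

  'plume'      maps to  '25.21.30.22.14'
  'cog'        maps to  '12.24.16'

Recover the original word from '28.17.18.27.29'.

p is letter #16 and maps to 25: an offset of 9. Each letter is replaced by its alphabet position (a=1..z=26) + 9.
Reversing it on 28.17.18.27.29: 28→(28−9)÷1=19=s, 17→(17−9)÷1=8=h, 18→(18−9)÷1=9=i, 27→(27−9)÷1=18=r, 29→(29−9)÷1=20=t.

shirt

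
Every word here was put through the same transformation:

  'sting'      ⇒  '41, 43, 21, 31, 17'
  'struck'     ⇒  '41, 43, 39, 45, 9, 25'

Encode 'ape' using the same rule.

5, 35, 13

s(#19)→41 and t(#20)→43: differences scale by 2, so n = 2·pos + 3. Each letter becomes 2×(its alphabet position, a=1..z=26) + 3.
Applying it to ape: a=1→5, p=16→35, e=5→13.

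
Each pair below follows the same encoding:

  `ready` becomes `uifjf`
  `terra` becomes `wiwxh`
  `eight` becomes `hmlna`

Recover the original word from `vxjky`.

Letter i (0-indexed) is shifted by i+3, so successive shifts are 3, 4, 5, ….
Reversing it on vxjky: v−3=s, x−4=t, j−5=e, k−6=e, y−7=r.

steer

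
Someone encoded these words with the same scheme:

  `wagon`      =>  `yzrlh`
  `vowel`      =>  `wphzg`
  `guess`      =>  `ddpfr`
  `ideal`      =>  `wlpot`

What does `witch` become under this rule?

sneth

The output letters match the input read backwards, each shifted +11: wagon reversed is nogaw. Read the word backwards and shift each letter +11.
For witch: reverse → hctiw; then shift: h+11=s, c+11=n, t+11=e, i+11=t, w+11=h.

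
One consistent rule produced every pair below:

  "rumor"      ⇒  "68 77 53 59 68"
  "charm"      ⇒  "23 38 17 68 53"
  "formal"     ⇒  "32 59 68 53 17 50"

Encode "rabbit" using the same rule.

68 17 20 20 41 74

r(#18)→68 and u(#21)→77: differences scale by 3, so n = 3·pos + 14. Each letter becomes 3×(its alphabet position, a=1..z=26) + 14.
Applying it to rabbit: r=18→68, a=1→17, b=2→20, b=2→20, i=9→41, t=20→74.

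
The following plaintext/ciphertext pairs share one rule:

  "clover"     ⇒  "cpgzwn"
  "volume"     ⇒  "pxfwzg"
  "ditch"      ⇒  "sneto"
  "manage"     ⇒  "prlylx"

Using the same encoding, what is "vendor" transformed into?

Read the word backwards and shift each letter +11.
For vendor: reverse → rodnev; then shift: r+11=c, o+11=z, d+11=o, n+11=y, e+11=p, v+11=g.

czoypg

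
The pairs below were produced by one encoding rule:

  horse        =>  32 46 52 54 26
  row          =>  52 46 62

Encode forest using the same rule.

28 46 52 26 54 56

The formula is n = 2×(alphabet index, a=1) + 16.
For forest: f=6→28, o=15→46, r=18→52, e=5→26, s=19→54, t=20→56.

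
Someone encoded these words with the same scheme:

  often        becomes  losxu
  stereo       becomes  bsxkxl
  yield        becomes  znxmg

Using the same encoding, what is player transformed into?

o(14)→l(11) and f(5)→o(14) fit y≡17x+7 (mod 26); the inverse of 17 mod 26 is 23. Treating letters as 0–25, the rule is x ↦ 17x + 7 (mod 26).
Applying it to player: p(15)→17·15+7≡2=c; l(11)→17·11+7≡12=m; a(0)→17·0+7≡7=h; y(24)→17·24+7≡25=z; e(4)→17·4+7≡23=x; r(17)→17·17+7≡10=k (all mod 26).

cmhzxk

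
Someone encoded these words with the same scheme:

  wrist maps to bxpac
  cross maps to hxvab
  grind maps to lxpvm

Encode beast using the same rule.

Letter i (0-indexed) is shifted by i+5, so successive shifts are 5, 6, 7, ….
On beast: b+5=g, e+6=k, a+7=h, s+8=a, t+9=c.

gkhac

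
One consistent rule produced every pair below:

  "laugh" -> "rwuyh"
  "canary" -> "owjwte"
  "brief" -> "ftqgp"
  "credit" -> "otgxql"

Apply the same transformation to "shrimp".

l(11)→r(17) and a(0)→w(22) fit y≡9x+22 (mod 26); the inverse of 9 mod 26 is 3. Each letter's alphabet position (a=0..z=25) is mapped through 9·x+22 mod 26 — an affine cipher.
For shrimp: s(18)→9·18+22≡2=c; h(7)→9·7+22≡7=h; r(17)→9·17+22≡19=t; i(8)→9·8+22≡16=q; m(12)→9·12+22≡0=a; p(15)→9·15+22≡1=b (all mod 26).

chtqab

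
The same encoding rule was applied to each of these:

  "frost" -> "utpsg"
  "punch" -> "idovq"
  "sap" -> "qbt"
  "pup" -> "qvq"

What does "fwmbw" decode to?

valve

The output letters match the input read backwards, each shifted +1: frost reversed is tsorf. The word is reversed, then every letter is shifted forward by 1.
Reversing it on fwmbw: shift back: f−1=e, w−1=v, m−1=l, b−1=a, w−1=v → evlav; then reverse → valve.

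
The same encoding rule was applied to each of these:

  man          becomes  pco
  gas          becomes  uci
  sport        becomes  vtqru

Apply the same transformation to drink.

The output letters match the input read backwards, each shifted +2: man reversed is nam. The word is reversed, then every letter is shifted forward by 2.
Applying it to drink: reverse → knird; then shift: k+2=m, n+2=p, i+2=k, r+2=t, d+2=f.

mpktf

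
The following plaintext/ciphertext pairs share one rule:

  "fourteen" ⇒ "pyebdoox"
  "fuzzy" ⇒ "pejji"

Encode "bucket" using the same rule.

lemuod

Compare letters: f→p is +10, o→y is +10, u→e is +10 — a constant shift. This is a Caesar cipher with shift 10.
For bucket: b+10=l, u+10=e, c+10=m, k+10=u, e+10=o, t+10=d.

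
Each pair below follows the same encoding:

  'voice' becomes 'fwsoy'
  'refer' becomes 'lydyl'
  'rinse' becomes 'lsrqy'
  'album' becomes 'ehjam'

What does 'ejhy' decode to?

able

v(21)→f(5) and o(14)→w(22) fit y≡5x+4 (mod 26); the inverse of 5 mod 26 is 21. Treating letters as 0–25, the rule is x ↦ 5x + 4 (mod 26).
Reversing it on ejhy: e(4)→21·(4−4)≡0=a; j(9)→21·(9−4)≡1=b; h(7)→21·(7−4)≡11=l; y(24)→21·(24−4)≡4=e (all mod 26).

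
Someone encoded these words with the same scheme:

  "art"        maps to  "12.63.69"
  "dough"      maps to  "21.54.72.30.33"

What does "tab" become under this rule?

Each letter becomes 3×(its alphabet position, a=1..z=26) + 9.
On tab: t=20→69, a=1→12, b=2→15.

69.12.15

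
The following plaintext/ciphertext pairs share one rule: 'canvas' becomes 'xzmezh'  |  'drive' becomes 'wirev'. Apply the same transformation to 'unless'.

Each pair mirrors across the alphabet (c↔x, a↔z, n↔m): positions sum to 25. This is the alphabet-reversal cipher (Atbash): a becomes z, b becomes y, etc.
On unless: u↔f, n↔m, l↔o, e↔v, s↔h, s↔h.

fmovhh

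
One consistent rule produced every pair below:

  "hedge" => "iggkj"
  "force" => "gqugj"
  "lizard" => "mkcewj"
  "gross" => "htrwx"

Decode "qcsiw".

The shift increases by 1 at each position, starting from +1: 1, 2, 3, ….
Decoding qcsiw: q−1=p, c−2=a, s−3=p, i−4=e, w−5=r.

paper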